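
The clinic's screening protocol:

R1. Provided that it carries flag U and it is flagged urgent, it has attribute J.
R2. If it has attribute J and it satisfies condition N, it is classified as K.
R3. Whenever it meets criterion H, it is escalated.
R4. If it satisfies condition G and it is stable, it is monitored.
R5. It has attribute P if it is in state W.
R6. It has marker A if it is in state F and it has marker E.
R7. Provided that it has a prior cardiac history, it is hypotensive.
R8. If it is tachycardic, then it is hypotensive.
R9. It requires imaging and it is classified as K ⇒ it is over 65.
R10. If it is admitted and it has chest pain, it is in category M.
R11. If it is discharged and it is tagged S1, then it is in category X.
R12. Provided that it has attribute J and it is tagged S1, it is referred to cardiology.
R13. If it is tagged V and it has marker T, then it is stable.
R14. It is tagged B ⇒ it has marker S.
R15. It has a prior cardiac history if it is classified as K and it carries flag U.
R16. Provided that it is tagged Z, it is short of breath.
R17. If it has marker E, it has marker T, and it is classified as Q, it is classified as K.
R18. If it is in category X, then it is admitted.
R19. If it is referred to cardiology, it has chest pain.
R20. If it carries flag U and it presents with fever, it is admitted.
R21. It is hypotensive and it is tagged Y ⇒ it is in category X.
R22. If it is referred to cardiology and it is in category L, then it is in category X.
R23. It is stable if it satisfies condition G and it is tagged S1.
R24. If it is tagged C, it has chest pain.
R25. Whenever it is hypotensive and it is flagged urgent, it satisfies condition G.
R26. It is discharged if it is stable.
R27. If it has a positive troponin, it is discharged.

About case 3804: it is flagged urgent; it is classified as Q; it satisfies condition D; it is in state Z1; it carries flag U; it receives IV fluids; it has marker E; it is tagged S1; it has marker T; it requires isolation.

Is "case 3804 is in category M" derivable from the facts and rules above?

By R1 (it carries flag U, it is flagged urgent): it has attribute J.
By R12 (it has attribute J, it is tagged S1): it is referred to cardiology.
By R17 (it has marker E, it has marker T, it is classified as Q): it is classified as K.
By R19 (it is referred to cardiology): it has chest pain.
By R15 (it is classified as K, it carries flag U): it has a prior cardiac history.
By R7 (it has a prior cardiac history): it is hypotensive.
By R25 (it is hypotensive, it is flagged urgent): it satisfies condition G.
By R23 (it satisfies condition G, it is tagged S1): it is stable.
By R26 (it is stable): it is discharged.
By R11 (it is discharged, it is tagged S1): it is in category X.
By R18 (it is in category X): it is admitted.
By R10 (it is admitted, it has chest pain): it is in category M.

Yes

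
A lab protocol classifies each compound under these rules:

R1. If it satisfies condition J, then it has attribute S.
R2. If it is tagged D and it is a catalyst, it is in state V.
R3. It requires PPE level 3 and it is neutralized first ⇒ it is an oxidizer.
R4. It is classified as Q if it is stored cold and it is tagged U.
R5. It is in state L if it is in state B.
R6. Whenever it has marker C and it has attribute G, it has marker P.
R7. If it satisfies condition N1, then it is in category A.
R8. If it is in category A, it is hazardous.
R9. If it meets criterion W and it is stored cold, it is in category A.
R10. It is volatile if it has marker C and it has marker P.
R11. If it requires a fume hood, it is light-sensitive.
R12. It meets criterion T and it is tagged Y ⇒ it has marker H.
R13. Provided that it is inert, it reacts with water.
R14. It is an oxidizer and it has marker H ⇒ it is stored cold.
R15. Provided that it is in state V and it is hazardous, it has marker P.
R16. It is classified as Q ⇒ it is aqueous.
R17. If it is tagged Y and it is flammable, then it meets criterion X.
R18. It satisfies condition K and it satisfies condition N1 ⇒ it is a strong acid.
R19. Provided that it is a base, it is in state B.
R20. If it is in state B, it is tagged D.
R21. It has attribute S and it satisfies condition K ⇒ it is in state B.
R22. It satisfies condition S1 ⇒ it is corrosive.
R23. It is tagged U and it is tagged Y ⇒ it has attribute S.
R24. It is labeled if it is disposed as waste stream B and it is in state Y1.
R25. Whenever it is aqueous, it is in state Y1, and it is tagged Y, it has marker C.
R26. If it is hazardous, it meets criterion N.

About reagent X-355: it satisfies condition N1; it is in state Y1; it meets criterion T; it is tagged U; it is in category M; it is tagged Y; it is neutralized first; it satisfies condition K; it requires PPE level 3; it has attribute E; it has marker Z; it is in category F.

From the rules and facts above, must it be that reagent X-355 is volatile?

No

Forward chaining from the given facts derives: is an oxidizer, is in category A, is hazardous, has marker H, is stored cold, is a strong acid, has attribute S, meets criterion N, is classified as Q, is aqueous, is in state B, has marker C, is in state L, is tagged D.
The only rule concluding "it is volatile" is R10, which needs "it has marker P"; that is never established.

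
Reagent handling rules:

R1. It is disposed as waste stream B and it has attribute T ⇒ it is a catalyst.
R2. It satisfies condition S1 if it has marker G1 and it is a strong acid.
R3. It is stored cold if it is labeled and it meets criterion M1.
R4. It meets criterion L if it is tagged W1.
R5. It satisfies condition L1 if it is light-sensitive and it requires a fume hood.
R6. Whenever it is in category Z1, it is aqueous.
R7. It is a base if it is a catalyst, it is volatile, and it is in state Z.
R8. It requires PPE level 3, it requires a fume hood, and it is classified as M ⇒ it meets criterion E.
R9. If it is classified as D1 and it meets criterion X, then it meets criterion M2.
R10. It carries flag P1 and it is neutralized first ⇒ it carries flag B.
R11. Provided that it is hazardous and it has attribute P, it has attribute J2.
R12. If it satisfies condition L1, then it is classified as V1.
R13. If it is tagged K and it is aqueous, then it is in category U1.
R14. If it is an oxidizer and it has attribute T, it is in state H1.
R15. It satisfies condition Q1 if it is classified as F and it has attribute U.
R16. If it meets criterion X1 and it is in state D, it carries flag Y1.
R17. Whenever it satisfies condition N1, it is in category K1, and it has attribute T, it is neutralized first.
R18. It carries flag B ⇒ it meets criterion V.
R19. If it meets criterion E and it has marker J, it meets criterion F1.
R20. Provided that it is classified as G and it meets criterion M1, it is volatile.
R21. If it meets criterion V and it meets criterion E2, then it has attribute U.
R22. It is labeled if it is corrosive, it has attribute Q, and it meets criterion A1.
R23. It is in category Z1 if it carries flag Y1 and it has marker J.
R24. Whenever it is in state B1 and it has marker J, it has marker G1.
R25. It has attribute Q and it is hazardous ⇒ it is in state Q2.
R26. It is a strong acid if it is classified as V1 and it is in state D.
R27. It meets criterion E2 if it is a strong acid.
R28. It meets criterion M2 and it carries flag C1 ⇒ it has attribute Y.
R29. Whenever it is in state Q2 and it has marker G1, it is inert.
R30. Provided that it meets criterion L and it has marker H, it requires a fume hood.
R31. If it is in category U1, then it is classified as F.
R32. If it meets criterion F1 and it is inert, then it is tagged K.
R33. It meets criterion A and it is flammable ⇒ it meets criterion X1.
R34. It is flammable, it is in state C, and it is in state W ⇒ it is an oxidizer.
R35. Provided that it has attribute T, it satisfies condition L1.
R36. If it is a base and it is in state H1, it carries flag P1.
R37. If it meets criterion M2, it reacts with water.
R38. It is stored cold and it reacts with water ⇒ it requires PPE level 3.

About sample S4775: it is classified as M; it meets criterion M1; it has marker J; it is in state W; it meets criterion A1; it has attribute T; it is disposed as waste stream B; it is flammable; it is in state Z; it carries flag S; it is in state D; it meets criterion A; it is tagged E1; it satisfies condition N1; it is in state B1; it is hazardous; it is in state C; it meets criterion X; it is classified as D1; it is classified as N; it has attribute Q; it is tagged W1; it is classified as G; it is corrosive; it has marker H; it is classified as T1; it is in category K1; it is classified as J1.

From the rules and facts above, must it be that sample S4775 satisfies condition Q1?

Yes

By R1 (it is disposed as waste stream B, it has attribute T): it is a catalyst.
By R4 (it is tagged W1): it meets criterion L.
By R9 (it is classified as D1, it meets criterion X): it meets criterion M2.
By R17 (it satisfies condition N1, it is in category K1, it has attribute T): it is neutralized first.
By R20 (it is classified as G, it meets criterion M1): it is volatile.
By R22 (it is corrosive, it has attribute Q, it meets criterion A1): it is labeled.
By R24 (it is in state B1, it has marker J): it has marker G1.
By R25 (it has attribute Q, it is hazardous): it is in state Q2.
By R29 (it is in state Q2, it has marker G1): it is inert.
By R30 (it meets criterion L, it has marker H): it requires a fume hood.
By R33 (it meets criterion A, it is flammable): it meets criterion X1.
By R34 (it is flammable, it is in state C, it is in state W): it is an oxidizer.
By R35 (it has attribute T): it satisfies condition L1.
By R37 (it meets criterion M2): it reacts with water.
By R3 (it is labeled, it meets criterion M1): it is stored cold.
By R7 (it is a catalyst, it is volatile, it is in state Z): it is a base.
By R12 (it satisfies condition L1): it is classified as V1.
By R14 (it is an oxidizer, it has attribute T): it is in state H1.
By R16 (it meets criterion X1, it is in state D): it carries flag Y1.
By R23 (it carries flag Y1, it has marker J): it is in category Z1.
By R26 (it is classified as V1, it is in state D): it is a strong acid.
By R27 (it is a strong acid): it meets criterion E2.
By R36 (it is a base, it is in state H1): it carries flag P1.
By R38 (it is stored cold, it reacts with water): it requires PPE level 3.
By R6 (it is in category Z1): it is aqueous.
By R8 (it requires PPE level 3, it requires a fume hood, it is classified as M): it meets criterion E.
By R10 (it carries flag P1, it is neutralized first): it carries flag B.
By R18 (it carries flag B): it meets criterion V.
By R19 (it meets criterion E, it has marker J): it meets criterion F1.
By R21 (it meets criterion V, it meets criterion E2): it has attribute U.
By R32 (it meets criterion F1, it is inert): it is tagged K.
By R13 (it is tagged K, it is aqueous): it is in category U1.
By R31 (it is in category U1): it is classified as F.
By R15 (it is classified as F, it has attribute U): it satisfies condition Q1.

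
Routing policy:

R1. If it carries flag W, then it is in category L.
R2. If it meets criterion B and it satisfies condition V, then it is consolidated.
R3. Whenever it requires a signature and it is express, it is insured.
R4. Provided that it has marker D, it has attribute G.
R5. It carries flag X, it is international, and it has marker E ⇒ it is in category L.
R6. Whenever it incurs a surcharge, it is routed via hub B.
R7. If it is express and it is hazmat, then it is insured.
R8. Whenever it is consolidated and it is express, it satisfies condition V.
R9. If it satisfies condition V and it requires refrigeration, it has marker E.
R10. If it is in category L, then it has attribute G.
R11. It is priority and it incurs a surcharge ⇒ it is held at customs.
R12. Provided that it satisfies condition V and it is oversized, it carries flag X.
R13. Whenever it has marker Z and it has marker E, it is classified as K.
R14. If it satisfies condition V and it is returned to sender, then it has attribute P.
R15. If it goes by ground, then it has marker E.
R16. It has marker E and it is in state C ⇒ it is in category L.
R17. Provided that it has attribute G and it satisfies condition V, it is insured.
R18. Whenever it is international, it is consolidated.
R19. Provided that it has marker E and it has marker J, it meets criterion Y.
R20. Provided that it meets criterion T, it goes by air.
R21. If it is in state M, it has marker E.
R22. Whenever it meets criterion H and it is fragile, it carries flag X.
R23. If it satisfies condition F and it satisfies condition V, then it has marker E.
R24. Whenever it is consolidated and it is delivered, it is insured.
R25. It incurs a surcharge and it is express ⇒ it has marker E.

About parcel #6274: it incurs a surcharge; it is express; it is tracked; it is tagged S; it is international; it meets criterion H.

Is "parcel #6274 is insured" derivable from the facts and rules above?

Forward chaining from the given facts derives: is routed via hub B, is consolidated, has marker E, satisfies condition V.
Rules concluding "it is insured": R3 needs "it requires a signature"; R7 needs "it is hazmat"; R17 needs "it has attribute G"; R24 needs "it is delivered" — none of these are established.

No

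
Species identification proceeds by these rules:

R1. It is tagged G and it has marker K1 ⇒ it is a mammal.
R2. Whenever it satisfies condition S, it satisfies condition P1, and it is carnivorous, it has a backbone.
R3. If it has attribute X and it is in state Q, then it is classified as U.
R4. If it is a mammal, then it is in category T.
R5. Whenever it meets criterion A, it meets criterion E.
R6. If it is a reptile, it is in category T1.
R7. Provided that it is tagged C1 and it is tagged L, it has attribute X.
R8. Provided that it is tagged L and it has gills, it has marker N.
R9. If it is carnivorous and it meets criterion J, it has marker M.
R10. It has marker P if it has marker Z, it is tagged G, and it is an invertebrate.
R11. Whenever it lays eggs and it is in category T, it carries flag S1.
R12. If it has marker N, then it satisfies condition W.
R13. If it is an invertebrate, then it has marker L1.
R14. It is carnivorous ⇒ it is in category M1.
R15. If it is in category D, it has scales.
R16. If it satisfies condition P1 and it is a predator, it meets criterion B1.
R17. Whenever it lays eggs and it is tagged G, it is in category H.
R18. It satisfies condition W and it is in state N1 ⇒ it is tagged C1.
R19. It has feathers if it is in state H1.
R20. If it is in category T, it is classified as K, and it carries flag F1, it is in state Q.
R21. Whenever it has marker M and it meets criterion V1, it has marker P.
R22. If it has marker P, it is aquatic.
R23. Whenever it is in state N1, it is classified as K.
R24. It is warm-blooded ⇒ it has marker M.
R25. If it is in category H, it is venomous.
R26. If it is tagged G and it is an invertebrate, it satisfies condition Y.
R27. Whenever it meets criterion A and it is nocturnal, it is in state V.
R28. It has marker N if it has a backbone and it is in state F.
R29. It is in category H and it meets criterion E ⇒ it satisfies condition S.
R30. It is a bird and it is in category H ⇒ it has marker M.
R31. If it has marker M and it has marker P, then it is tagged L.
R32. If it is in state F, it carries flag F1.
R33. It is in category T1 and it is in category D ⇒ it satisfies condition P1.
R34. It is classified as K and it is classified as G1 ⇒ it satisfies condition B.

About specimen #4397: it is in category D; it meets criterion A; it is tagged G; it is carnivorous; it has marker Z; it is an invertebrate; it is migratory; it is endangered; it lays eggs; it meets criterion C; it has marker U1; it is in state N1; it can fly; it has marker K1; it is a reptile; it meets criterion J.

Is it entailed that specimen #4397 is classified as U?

Forward chaining from the given facts derives: is a mammal, is in category T, meets criterion E, is in category T1, has marker M, has marker P, carries flag S1, has marker L1, is in category M1, has scales, is in category H, is aquatic, is classified as K, is venomous, satisfies condition Y, satisfies condition S, is tagged L, satisfies condition P1, has a backbone.
The only rule concluding "it is classified as U" is R3, which needs "it has attribute X"; that is never established.

No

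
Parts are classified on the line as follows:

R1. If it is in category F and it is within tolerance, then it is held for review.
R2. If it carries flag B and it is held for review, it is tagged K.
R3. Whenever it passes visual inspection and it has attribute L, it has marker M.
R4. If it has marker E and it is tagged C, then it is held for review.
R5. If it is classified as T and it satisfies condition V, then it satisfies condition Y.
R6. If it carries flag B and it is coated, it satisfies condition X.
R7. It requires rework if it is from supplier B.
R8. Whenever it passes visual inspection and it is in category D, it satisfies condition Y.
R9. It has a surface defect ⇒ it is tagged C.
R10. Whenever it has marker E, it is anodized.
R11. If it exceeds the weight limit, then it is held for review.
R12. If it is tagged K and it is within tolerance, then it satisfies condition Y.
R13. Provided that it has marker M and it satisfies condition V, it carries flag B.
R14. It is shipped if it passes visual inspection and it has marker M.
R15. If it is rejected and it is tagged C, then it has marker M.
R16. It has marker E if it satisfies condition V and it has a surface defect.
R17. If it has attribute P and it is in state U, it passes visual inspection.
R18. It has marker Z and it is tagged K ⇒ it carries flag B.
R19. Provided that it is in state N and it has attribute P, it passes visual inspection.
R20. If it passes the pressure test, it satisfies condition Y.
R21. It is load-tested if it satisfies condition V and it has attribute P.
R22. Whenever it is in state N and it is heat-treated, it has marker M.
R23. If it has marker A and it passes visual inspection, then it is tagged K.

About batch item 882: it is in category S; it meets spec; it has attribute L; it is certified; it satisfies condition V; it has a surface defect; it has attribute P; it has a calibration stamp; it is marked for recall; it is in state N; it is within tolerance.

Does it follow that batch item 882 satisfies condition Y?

Yes

By R9 (it has a surface defect): it is tagged C.
By R16 (it satisfies condition V, it has a surface defect): it has marker E.
By R19 (it is in state N, it has attribute P): it passes visual inspection.
By R3 (it passes visual inspection, it has attribute L): it has marker M.
By R4 (it has marker E, it is tagged C): it is held for review.
By R13 (it has marker M, it satisfies condition V): it carries flag B.
By R2 (it carries flag B, it is held for review): it is tagged K.
By R12 (it is tagged K, it is within tolerance): it satisfies condition Y.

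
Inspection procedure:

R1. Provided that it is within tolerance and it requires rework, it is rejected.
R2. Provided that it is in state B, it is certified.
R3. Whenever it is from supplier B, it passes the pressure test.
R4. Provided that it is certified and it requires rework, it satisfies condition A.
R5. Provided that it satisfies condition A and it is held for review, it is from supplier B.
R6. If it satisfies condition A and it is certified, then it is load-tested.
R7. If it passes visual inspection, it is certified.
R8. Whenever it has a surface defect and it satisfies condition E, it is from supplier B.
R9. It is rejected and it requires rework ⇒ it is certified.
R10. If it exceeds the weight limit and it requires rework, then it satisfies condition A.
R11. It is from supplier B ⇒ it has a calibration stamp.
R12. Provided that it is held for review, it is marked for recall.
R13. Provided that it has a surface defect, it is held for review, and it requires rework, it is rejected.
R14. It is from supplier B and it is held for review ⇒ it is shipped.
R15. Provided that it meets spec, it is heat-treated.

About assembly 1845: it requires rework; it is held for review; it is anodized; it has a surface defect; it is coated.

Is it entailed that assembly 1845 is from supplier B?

Yes

By R13 (it has a surface defect, it is held for review, it requires rework): it is rejected.
By R9 (it is rejected, it requires rework): it is certified.
By R4 (it is certified, it requires rework): it satisfies condition A.
By R5 (it satisfies condition A, it is held for review): it is from supplier B.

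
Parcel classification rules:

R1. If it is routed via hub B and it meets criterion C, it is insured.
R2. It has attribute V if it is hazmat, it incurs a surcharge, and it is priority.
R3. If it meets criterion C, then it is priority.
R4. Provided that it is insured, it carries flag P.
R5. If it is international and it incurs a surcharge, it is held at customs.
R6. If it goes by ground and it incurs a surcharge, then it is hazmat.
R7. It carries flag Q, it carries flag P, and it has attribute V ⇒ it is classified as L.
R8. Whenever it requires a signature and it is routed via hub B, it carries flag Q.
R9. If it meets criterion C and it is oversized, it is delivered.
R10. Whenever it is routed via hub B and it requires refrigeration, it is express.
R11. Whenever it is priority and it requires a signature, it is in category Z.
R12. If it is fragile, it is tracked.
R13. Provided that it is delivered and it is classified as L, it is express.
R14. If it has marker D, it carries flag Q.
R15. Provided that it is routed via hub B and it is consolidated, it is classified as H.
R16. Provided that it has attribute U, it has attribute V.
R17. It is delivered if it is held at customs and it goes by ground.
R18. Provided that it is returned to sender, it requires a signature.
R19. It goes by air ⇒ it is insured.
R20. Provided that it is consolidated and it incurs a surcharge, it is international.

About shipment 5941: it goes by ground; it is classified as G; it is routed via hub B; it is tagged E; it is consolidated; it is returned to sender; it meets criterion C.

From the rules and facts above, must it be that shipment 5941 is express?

No

Forward chaining from the given facts derives: is insured, is priority, carries flag P, is classified as H, requires a signature, carries flag Q, is in category Z.
Rules concluding "it is express": R10 needs "it requires refrigeration"; R13 needs "it is delivered" — none of these are established.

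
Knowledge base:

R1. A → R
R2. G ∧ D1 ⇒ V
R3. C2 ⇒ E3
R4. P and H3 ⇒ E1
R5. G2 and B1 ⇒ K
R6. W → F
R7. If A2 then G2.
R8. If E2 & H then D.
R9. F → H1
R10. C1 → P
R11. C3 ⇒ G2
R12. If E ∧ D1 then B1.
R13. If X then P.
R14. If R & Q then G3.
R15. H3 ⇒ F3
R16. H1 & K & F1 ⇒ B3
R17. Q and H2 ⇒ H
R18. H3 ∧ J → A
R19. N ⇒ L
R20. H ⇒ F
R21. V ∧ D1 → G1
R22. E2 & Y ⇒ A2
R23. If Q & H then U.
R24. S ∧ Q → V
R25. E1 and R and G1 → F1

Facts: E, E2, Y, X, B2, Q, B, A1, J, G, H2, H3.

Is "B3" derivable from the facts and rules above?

No

Forward chaining from the given facts derives: P, F3, H, A, F, A2, U, R, E1, G2, D, H1, G3.
The only rule concluding B3 is R16, which needs K; that is never established.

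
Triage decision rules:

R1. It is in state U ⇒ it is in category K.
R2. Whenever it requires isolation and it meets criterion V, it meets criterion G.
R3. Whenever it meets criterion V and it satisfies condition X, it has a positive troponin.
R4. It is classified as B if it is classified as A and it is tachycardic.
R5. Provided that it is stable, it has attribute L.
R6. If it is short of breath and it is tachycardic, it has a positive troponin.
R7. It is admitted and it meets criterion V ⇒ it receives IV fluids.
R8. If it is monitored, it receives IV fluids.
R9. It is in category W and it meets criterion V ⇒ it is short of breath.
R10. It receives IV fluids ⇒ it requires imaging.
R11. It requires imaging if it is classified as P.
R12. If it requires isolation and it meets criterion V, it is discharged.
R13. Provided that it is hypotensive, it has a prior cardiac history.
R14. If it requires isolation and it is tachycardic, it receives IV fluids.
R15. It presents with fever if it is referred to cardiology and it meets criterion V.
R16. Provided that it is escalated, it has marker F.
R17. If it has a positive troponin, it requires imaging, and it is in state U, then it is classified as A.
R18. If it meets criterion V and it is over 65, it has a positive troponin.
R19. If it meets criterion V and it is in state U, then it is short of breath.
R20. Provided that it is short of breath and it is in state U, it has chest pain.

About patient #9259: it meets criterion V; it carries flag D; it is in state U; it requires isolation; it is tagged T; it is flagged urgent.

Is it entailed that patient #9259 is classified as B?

Forward chaining from the given facts derives: is in category K, meets criterion G, is discharged, is short of breath, has chest pain.
The only rule concluding "it is classified as B" is R4, which needs "it is classified as A"; that is never established.

No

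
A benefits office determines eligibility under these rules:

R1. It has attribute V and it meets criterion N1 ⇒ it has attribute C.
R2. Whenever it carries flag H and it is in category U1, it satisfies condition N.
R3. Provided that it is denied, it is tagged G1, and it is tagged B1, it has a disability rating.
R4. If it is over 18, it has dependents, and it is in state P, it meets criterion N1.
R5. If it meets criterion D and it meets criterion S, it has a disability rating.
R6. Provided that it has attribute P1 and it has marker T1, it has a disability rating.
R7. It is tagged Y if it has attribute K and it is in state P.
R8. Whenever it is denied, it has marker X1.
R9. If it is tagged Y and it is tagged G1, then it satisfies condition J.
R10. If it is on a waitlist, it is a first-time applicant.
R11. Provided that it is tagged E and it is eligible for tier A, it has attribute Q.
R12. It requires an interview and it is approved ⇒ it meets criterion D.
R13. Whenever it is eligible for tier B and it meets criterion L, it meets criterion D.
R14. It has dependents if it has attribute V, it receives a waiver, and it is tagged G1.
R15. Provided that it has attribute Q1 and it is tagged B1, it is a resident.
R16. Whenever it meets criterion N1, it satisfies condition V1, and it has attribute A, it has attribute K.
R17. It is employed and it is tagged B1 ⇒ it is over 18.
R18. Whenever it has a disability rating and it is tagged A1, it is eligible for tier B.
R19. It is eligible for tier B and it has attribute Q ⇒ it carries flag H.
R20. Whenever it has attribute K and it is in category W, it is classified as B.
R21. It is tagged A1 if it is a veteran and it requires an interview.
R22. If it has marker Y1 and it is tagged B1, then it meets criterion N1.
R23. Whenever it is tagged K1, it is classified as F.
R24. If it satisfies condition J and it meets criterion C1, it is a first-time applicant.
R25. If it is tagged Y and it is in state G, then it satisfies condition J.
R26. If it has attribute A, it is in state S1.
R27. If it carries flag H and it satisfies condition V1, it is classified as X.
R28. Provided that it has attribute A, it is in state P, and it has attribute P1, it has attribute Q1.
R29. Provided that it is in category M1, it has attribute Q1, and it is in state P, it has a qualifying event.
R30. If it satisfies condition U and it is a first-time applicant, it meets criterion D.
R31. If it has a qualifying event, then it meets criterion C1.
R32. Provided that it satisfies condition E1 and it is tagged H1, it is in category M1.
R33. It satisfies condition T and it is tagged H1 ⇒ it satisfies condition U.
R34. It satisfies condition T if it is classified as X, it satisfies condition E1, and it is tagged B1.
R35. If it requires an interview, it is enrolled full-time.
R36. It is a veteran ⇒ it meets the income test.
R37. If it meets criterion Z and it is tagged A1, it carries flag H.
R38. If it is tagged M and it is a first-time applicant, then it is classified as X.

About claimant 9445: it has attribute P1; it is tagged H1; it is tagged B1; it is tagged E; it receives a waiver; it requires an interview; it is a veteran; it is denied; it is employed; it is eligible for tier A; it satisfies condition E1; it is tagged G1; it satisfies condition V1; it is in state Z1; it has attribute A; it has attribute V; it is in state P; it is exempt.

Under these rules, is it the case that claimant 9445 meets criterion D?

Yes

By R3 (it is denied, it is tagged G1, it is tagged B1): it has a disability rating.
By R11 (it is tagged E, it is eligible for tier A): it has attribute Q.
By R14 (it has attribute V, it receives a waiver, it is tagged G1): it has dependents.
By R17 (it is employed, it is tagged B1): it is over 18.
By R21 (it is a veteran, it requires an interview): it is tagged A1.
By R28 (it has attribute A, it is in state P, it has attribute P1): it has attribute Q1.
By R32 (it satisfies condition E1, it is tagged H1): it is in category M1.
By R4 (it is over 18, it has dependents, it is in state P): it meets criterion N1.
By R16 (it meets criterion N1, it satisfies condition V1, it has attribute A): it has attribute K.
By R18 (it has a disability rating, it is tagged A1): it is eligible for tier B.
By R19 (it is eligible for tier B, it has attribute Q): it carries flag H.
By R27 (it carries flag H, it satisfies condition V1): it is classified as X.
By R29 (it is in category M1, it has attribute Q1, it is in state P): it has a qualifying event.
By R31 (it has a qualifying event): it meets criterion C1.
By R34 (it is classified as X, it satisfies condition E1, it is tagged B1): it satisfies condition T.
By R7 (it has attribute K, it is in state P): it is tagged Y.
By R9 (it is tagged Y, it is tagged G1): it satisfies condition J.
By R24 (it satisfies condition J, it meets criterion C1): it is a first-time applicant.
By R33 (it satisfies condition T, it is tagged H1): it satisfies condition U.
By R30 (it satisfies condition U, it is a first-time applicant): it meets criterion D.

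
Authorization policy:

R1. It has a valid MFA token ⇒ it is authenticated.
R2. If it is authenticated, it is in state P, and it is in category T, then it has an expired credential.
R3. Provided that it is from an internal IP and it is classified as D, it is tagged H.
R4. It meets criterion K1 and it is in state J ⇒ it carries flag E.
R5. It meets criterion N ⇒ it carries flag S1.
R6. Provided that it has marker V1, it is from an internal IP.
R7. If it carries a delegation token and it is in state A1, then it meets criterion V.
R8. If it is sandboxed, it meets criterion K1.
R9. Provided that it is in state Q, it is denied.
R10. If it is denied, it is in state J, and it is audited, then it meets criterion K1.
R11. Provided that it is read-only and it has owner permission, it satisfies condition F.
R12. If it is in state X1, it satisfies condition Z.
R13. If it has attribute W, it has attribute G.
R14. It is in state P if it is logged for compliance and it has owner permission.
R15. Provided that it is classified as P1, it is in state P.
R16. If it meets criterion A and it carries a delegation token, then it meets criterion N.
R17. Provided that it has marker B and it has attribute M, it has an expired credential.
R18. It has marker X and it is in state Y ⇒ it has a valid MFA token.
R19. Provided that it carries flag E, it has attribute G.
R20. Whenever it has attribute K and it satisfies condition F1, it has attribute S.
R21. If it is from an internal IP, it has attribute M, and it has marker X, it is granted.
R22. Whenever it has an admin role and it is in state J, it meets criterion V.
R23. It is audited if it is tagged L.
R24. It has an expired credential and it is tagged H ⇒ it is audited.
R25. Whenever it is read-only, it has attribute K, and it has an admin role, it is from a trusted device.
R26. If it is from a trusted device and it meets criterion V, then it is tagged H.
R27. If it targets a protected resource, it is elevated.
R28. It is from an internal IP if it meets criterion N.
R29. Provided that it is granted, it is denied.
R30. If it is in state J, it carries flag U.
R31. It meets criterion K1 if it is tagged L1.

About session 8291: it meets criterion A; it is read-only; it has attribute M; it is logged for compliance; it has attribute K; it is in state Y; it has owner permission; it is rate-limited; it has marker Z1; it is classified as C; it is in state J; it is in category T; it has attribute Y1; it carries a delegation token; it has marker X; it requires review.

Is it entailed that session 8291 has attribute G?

Forward chaining from the given facts derives: satisfies condition F, is in state P, meets criterion N, has a valid MFA token, is from an internal IP, carries flag U, is authenticated, has an expired credential, carries flag S1, is granted, is denied.
Rules concluding "it has attribute G": R13 needs "it has attribute W"; R19 needs "it carries flag E" — none of these are established.

No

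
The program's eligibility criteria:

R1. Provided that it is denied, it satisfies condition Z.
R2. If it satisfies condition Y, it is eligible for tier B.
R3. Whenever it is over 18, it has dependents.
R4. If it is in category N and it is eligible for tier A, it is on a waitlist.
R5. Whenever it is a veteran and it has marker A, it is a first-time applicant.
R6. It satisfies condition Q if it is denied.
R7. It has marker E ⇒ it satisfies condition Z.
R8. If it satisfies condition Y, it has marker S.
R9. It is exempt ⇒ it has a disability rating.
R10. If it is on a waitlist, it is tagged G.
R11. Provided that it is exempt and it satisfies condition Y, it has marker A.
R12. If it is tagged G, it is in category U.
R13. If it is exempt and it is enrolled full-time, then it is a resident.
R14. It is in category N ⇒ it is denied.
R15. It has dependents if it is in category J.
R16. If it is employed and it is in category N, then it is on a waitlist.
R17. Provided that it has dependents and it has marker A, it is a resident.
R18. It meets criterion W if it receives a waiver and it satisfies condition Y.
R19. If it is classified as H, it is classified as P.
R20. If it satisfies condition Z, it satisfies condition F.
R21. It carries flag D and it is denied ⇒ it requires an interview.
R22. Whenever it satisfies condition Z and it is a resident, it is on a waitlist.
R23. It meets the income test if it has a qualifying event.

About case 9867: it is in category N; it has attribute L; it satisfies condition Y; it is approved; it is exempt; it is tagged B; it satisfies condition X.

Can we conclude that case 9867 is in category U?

No

Forward chaining from the given facts derives: is eligible for tier B, has marker S, has a disability rating, has marker A, is denied, satisfies condition Z, satisfies condition Q, satisfies condition F.
The only rule concluding "it is in category U" is R12, which needs "it is tagged G"; that is never established.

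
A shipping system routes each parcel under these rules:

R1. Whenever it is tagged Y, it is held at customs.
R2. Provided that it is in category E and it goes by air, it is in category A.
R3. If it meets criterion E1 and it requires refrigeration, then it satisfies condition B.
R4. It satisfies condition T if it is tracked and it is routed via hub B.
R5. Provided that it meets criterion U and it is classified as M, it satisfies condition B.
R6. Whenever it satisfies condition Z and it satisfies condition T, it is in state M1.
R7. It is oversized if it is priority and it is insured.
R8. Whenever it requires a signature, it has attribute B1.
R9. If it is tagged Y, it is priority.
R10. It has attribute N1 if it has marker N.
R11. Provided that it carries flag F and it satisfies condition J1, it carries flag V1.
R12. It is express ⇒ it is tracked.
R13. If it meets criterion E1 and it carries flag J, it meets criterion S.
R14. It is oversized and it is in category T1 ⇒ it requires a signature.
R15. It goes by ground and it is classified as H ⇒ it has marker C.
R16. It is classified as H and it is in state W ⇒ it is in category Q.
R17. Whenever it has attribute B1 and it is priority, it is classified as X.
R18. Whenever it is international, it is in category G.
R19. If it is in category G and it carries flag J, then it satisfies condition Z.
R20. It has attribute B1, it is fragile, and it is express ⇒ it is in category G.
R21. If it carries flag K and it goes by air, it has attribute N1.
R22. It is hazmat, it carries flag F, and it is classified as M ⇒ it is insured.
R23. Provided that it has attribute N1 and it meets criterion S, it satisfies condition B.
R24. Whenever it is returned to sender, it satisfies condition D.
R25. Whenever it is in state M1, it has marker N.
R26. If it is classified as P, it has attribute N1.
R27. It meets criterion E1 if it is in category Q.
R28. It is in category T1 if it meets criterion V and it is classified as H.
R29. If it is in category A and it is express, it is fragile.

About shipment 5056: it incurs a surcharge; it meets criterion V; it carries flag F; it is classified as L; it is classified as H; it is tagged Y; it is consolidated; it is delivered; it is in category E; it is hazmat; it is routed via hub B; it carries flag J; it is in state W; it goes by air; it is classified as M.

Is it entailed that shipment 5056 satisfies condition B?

No

Forward chaining from the given facts derives: is held at customs, is in category A, is priority, is in category Q, is insured, meets criterion E1, is in category T1, is oversized, meets criterion S, requires a signature, has attribute B1, is classified as X.
Rules concluding "it satisfies condition B": R3 needs "it requires refrigeration"; R5 needs "it meets criterion U"; R23 needs "it has attribute N1" — none of these are established.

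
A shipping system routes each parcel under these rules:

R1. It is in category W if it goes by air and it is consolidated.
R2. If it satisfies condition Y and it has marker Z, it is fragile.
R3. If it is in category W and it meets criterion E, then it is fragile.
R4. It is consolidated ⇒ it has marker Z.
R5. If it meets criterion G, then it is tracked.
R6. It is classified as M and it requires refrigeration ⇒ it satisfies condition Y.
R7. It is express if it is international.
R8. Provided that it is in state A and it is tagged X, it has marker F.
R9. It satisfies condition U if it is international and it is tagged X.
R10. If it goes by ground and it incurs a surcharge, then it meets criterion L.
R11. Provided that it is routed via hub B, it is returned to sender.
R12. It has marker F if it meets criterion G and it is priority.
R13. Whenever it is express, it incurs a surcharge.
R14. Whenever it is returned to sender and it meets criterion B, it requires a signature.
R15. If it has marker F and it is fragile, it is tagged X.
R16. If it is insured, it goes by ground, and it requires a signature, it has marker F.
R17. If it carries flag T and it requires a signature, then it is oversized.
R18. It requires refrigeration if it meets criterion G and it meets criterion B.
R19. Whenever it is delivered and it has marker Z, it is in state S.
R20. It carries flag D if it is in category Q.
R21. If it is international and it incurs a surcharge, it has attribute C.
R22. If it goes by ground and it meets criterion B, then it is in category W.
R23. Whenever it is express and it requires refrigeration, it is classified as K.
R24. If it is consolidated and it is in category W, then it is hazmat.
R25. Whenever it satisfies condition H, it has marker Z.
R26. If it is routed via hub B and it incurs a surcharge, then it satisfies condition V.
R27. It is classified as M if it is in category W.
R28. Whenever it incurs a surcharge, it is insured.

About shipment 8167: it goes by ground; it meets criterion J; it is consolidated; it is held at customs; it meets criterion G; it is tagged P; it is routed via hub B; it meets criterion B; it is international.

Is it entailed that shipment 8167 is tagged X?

Yes

By R4 (it is consolidated): it has marker Z.
By R7 (it is international): it is express.
By R11 (it is routed via hub B): it is returned to sender.
By R13 (it is express): it incurs a surcharge.
By R14 (it is returned to sender, it meets criterion B): it requires a signature.
By R18 (it meets criterion G, it meets criterion B): it requires refrigeration.
By R22 (it goes by ground, it meets criterion B): it is in category W.
By R27 (it is in category W): it is classified as M.
By R28 (it incurs a surcharge): it is insured.
By R6 (it is classified as M, it requires refrigeration): it satisfies condition Y.
By R16 (it is insured, it goes by ground, it requires a signature): it has marker F.
By R2 (it satisfies condition Y, it has marker Z): it is fragile.
By R15 (it has marker F, it is fragile): it is tagged X.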